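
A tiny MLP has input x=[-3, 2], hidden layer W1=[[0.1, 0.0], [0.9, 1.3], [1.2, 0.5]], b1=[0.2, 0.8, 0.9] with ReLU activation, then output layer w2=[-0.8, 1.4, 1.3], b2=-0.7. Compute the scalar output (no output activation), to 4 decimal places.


z1[0] = (0.1)·(-3) + (0.0)·(2) + 0.2 = -0.1
z1[1] = (0.9)·(-3) + (1.3)·(2) + 0.8 = 0.7
z1[2] = (1.2)·(-3) + (0.5)·(2) + 0.9 = -1.7
h = ReLU(z1) = [0.0, 0.7, 0.0]
output = (-0.8)·(0.0) + (1.4)·(0.7) + (1.3)·(0.0) - 0.7 = 0.28

0.28


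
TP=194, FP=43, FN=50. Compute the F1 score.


Precision = 194/237 = 0.8186
Recall = 194/244 = 0.7951
F1 = 2·P·R/(P+R) = 2·TP/(2·TP+FP+FN) = 388/(388+43+50) = 388/481 = 0.8067

0.8067


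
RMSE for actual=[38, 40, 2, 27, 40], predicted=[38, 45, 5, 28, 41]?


MSE = 36/5 = 7.2
RMSE = √(36/5) = 2.6833

2.6833


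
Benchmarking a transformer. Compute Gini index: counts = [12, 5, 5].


Probabilities: [12/22, 5/22, 5/22] ≈ [0.5455, 0.2273, 0.2273]
Σpᵢ² = (144 + 25 + 25)/22² = 194/484
Gini = 1 - Σpᵢ² = 1 - 194/484 = 0.5992

0.5992


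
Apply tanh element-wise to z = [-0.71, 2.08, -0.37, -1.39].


tanh(-0.71) = -0.6107
tanh(2.08) = 0.9693
tanh(-0.37) = -0.354
tanh(-1.39) = -0.8832
result = [-0.6107, 0.9693, -0.354, -0.8832]

[-0.6107, 0.9693, -0.354, -0.8832]


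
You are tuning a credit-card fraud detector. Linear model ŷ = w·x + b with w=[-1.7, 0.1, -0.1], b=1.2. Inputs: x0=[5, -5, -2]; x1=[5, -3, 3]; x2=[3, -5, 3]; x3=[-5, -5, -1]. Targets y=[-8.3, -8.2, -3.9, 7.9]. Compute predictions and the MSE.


ŷ0 = (-1.7)·(5) + (0.1)·(-5) + (-0.1)·(-2) + 1.2 = -7.6
ŷ1 = (-1.7)·(5) + (0.1)·(-3) + (-0.1)·(3) + 1.2 = -7.9
ŷ2 = (-1.7)·(3) + (0.1)·(-5) + (-0.1)·(3) + 1.2 = -4.7
ŷ3 = (-1.7)·(-5) + (0.1)·(-5) + (-0.1)·(-1) + 1.2 = 9.3
errors² = [0.49, 0.09, 0.64, 1.96]
MSE = 3.1800/4 = 0.795

0.795


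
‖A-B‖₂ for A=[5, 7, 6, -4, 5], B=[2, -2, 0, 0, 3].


d = √((5-2)² + (7+ 2)² + (6-0)² + (-4-0)² + (5-3)²)
  = √(9 + 81 + 36 + 16 + 4)
  = √146 = 12.083

12.083


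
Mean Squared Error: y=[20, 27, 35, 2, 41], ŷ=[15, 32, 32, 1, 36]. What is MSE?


Squared errors: (20-15)²=25, (27-32)²=25, (35-32)²=9, (2-1)²=1, (41-36)²=25
Sum = 85
MSE = 85/5 = 17

17


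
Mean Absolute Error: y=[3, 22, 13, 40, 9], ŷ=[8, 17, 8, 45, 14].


Absolute errors: |3-8|=5, |22-17|=5, |13-8|=5, |40-45|=5, |9-14|=5
Sum = 25
MAE = 25/5 = 5

5


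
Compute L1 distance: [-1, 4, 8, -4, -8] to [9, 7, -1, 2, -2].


d = |-1-9| + |4-7| + |8+ 1| + |-4-2| + |-8+ 2|
  = 10 + 3 + 9 + 6 + 6
  = 34

34


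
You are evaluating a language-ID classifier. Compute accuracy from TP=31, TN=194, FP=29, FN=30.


Accuracy = (TP+TN)/(TP+TN+FP+FN)
= (31+194)/(284)
= 225/284 = 79.23%

79.23%


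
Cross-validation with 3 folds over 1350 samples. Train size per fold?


Fold size = 1350/3 = 450
Training per fold = 1350 - 450 = 900

900


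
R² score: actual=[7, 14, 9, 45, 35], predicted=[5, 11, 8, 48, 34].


ȳ = 22
SS_res = Σ(y-ŷ)² = 24
SS_tot = Σ(y-ȳ)² = 1156
R² = 1 - SS_res/SS_tot = 1 - 0.0208 = 0.9792

0.9792


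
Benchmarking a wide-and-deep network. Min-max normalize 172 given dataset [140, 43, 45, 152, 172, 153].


min=43, max=172
(172-43)/(172-43) = 129/129 = 1.0

1.0


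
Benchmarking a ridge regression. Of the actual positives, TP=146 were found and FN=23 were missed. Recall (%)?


Recall = TP/(TP+FN)
= 146/(146+23)
= 146/169 = 86.39%

86.39%


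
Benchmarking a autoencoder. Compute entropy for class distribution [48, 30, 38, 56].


Probabilities: [48/172, 30/172, 38/172, 56/172] ≈ [0.2791, 0.1744, 0.2209, 0.3256]
H = -((48/172)·log₂(48/172) + (30/172)·log₂(30/172) + (38/172)·log₂(38/172) + (56/172)·log₂(56/172))
  = 1.9616 bits

1.9616 bits


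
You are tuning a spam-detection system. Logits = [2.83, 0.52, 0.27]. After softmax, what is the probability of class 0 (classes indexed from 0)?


Exponentials: e^2.83=16.9455, e^0.52=1.682, e^0.27=1.31
Sum = 19.9375
Softmax = [0.8499, 0.0844, 0.0657]
p[0] = 16.9455/19.9375 = 0.8499

0.8499


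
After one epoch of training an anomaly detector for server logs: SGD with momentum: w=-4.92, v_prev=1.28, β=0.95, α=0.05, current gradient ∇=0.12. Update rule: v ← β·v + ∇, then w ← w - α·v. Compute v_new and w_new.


v_new = 0.95·1.28 + 0.12 = 1.216 + 0.12 = 1.336
w_new = -4.92 - 0.05·1.336 = -4.92 - 0.0668 = -4.9868

v_new=1.336, w_new=-4.9868


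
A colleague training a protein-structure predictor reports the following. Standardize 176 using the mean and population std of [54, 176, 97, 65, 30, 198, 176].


μ = 113.7143, σ = 63.3465
z = (176 - 113.7143)/63.3465 = 0.9833

0.9833


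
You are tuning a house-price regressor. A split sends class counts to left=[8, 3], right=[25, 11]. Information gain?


Parent = [33, 14], H_parent = 0.8787
H_left = 0.8454 (n=11), H_right = 0.888 (n=36)
H_children = (11/47)·0.8454 + (36/47)·0.888 = 0.878
IG = 0.8787 - 0.878 = 0.0007

0.0007


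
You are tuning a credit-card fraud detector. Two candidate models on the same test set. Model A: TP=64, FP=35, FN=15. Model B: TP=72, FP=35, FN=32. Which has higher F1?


Model A: P=64/99=0.6465, R=64/79=0.8101, F1=2PR/(P+R)=2TP/(2TP+FP+FN)=128/178=0.7191
Model B: P=72/107=0.6729, R=72/104=0.6923, F1=2PR/(P+R)=2TP/(2TP+FP+FN)=144/211=0.6825
0.7191 > 0.6825 → Model A

Model A


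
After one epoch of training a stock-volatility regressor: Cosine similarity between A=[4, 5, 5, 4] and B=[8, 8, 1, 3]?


A·B = 4·8 + 5·8 + 5·1 + 4·3 = 89
‖A‖ = √82 = 9.0554, ‖B‖ = √138 = 11.7473
cos = 89/(√82·√138) = 89/√11316 = 0.8366

0.8366


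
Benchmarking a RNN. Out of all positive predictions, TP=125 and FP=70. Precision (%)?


Precision = TP/(TP+FP)
= 125/(125+70)
= 125/195 = 64.1%

64.1%


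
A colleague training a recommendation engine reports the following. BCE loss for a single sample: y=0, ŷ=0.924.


BCE = -[y·ln(p) + (1-y)·ln(1-p)]
= -0 - 1·ln(1-0.924)
= -ln(0.076) = 2.577

2.577


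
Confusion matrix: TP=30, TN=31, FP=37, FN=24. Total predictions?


Total = TP + TN + FP + FN
= 30 + 31 + 37 + 24
= 122
(Predicted positive: 67, predicted negative: 55)

122


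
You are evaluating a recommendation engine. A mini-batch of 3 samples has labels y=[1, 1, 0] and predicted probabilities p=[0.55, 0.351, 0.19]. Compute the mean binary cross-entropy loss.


L[0] = -ln(0.55) = 0.5978
L[1] = -ln(0.351) = 1.047
L[2] = -ln(1-0.19) = -ln(0.81) = 0.2107
mean = (0.5978 + 1.047 + 0.2107)/3 = 0.6185

0.6185


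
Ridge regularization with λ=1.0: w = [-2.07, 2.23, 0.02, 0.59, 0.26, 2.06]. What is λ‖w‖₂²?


‖w‖₂² = (-2.07)² + (2.23)² + (0.02)² + (0.59)² + (0.26)² + (2.06)²
     = 4.2849 + 4.9729 + 0.0004 + 0.3481 + 0.0676 + 4.2436
     = 13.9175
λ·‖w‖₂² = 1.0·13.9175 = 13.9175

13.9175


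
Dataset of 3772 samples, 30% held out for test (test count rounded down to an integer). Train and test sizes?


Test = ⌊3772·30/100⌋ = 1131
Train = 3772 - 1131 = 2641

Train: 2641, Test: 1131


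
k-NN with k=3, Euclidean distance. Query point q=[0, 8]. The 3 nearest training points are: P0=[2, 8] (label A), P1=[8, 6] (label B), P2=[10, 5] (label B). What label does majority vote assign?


d(q,P0) = 2.0  (label A)
d(q,P1) = 8.2462  (label B)
d(q,P2) = 10.4403  (label B)
Votes: A=1, B=2
Majority → B

B


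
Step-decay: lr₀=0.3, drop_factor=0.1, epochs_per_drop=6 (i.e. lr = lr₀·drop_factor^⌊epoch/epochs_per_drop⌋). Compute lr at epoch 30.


n_drops = ⌊30/6⌋ = 5
lr = 0.3·0.1^5 = 0.3·0.00001 = 0.000003

0.000003


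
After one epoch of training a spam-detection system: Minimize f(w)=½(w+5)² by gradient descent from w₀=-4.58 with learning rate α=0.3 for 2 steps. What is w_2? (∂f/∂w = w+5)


step 1: grad = -4.58+5 = 0.42; w = -4.58 - 0.3·(0.42) = -4.706
step 2: grad = -4.706+5 = 0.294; w = -4.706 - 0.3·(0.294) = -4.7942

-4.7942


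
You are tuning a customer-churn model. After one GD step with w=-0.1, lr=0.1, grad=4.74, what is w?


w_new = w - α·∇
= -0.1 - 0.1·4.74
= -0.1 - 0.474
= -0.574

-0.574


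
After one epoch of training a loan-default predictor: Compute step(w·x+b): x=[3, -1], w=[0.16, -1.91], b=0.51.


z = (3)·(0.16) + (-1)·(-1.91) + 0.51
  = 2.9
step(z) = 1 (z≥0)

1


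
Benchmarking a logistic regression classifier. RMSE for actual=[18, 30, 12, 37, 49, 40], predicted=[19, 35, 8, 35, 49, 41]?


MSE = 47/6 = 7.8333
RMSE = √(47/6) = 2.7988

2.7988


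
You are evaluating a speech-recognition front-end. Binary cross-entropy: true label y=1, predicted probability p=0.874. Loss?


BCE = -[y·ln(p) + (1-y)·ln(1-p)]
= -1·ln(0.874) - 0
= -ln(0.874) = 0.1347

0.1347


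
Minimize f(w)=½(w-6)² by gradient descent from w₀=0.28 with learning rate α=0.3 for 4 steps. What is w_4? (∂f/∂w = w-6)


step 1: grad = 0.28-6 = -5.72; w = 0.28 - 0.3·(-5.72) = 1.996
step 2: grad = 1.996-6 = -4.004; w = 1.996 - 0.3·(-4.004) = 3.1972
step 3: grad = 3.1972-6 = -2.8028; w = 3.1972 - 0.3·(-2.8028) = 4.03804
step 4: grad = 4.03804-6 = -1.96196; w = 4.03804 - 0.3·(-1.96196) = 4.626628

4.626628


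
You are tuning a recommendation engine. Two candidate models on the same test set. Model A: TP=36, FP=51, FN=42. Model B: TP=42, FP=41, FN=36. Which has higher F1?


Model A: P=36/87=0.4138, R=36/78=0.4615, F1=2PR/(P+R)=2TP/(2TP+FP+FN)=72/165=0.4364
Model B: P=42/83=0.506, R=42/78=0.5385, F1=2PR/(P+R)=2TP/(2TP+FP+FN)=84/161=0.5217
0.4364 < 0.5217 → Model B

Model B


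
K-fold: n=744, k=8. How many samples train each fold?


Fold size = 744/8 = 93
Training per fold = 744 - 93 = 651

651


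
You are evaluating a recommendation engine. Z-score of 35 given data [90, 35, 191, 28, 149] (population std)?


μ = 98.6, σ = 63.5314
z = (35 - 98.6)/63.5314 = -1.0011

-1.0011


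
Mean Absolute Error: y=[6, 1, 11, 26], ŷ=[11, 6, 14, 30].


Absolute errors: |6-11|=5, |1-6|=5, |11-14|=3, |26-30|=4
Sum = 17
MAE = 17/4 = 17/4

17/4


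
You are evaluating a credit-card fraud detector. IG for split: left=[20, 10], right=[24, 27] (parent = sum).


Parent = [44, 37], H_parent = 0.9946
H_left = 0.9183 (n=30), H_right = 0.9975 (n=51)
H_children = (30/81)·0.9183 + (51/81)·0.9975 = 0.9682
IG = 0.9946 - 0.9682 = 0.0264

0.0264


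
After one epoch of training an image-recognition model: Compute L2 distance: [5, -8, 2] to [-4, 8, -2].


d = √((5+ 4)² + (-8-8)² + (2+ 2)²)
  = √(81 + 256 + 16)
  = √353 = 18.7883

18.7883


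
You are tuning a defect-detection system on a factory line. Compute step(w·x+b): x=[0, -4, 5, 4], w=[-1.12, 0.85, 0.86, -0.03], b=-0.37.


z = (0)·(-1.12) + (-4)·(0.85) + (5)·(0.86) + (4)·(-0.03) - 0.37
  = 0.41
step(z) = 1 (z≥0)

1


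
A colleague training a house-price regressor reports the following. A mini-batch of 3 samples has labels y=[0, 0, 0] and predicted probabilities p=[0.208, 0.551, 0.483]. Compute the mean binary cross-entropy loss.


L[0] = -ln(1-0.208) = -ln(0.792) = 0.2332
L[1] = -ln(1-0.551) = -ln(0.449) = 0.8007
L[2] = -ln(1-0.483) = -ln(0.517) = 0.6597
mean = (0.2332 + 0.8007 + 0.6597)/3 = 0.5645

0.5645


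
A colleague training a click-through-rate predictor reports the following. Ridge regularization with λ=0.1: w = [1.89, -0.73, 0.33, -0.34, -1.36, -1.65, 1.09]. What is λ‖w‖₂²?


‖w‖₂² = (1.89)² + (-0.73)² + (0.33)² + (-0.34)² + (-1.36)² + (-1.65)² + (1.09)²
     = 3.5721 + 0.5329 + 0.1089 + 0.1156 + 1.8496 + 2.7225 + 1.1881
     = 10.0897
λ·‖w‖₂² = 0.1·10.0897 = 1.00897

1.00897


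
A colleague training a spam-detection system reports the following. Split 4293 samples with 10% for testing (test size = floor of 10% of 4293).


Test = ⌊4293·10/100⌋ = 429
Train = 4293 - 429 = 3864

Train: 3864, Test: 429


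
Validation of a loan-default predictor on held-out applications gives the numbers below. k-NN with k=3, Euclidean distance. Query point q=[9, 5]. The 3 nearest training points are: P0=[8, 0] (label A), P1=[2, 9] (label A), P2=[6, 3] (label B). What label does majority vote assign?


d(q,P0) = 5.099  (label A)
d(q,P1) = 8.0623  (label A)
d(q,P2) = 3.6056  (label B)
Votes: A=2, B=1
Majority → A

A


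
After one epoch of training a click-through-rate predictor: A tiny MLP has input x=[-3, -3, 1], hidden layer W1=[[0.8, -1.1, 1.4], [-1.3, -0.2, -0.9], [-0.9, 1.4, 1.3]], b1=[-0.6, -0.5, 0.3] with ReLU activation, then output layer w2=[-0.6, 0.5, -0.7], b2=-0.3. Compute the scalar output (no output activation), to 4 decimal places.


z1[0] = (0.8)·(-3) + (-1.1)·(-3) + (1.4)·(1) - 0.6 = 1.7
z1[1] = (-1.3)·(-3) + (-0.2)·(-3) + (-0.9)·(1) - 0.5 = 3.1
z1[2] = (-0.9)·(-3) + (1.4)·(-3) + (1.3)·(1) + 0.3 = 0.1
h = ReLU(z1) = [1.7, 3.1, 0.1]
output = (-0.6)·(1.7) + (0.5)·(3.1) + (-0.7)·(0.1) - 0.3 = 0.16

0.16


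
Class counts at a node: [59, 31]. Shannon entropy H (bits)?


Probabilities: [59/90, 31/90] ≈ [0.6556, 0.3444]
H = -((59/90)·log₂(59/90) + (31/90)·log₂(31/90))
  = 0.929 bits

0.929 bits


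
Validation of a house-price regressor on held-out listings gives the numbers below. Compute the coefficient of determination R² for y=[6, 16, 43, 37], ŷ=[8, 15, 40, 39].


ȳ = 25.5
SS_res = Σ(y-ŷ)² = 18
SS_tot = Σ(y-ȳ)² = 909
R² = 1 - SS_res/SS_tot = 1 - 0.0198 = 0.9802

0.9802


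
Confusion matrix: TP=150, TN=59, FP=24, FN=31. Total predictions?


Total = TP + TN + FP + FN
= 150 + 59 + 24 + 31
= 264
(Predicted positive: 174, predicted negative: 90)

264


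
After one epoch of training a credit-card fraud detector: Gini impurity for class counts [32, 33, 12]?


Probabilities: [32/77, 33/77, 12/77] ≈ [0.4156, 0.4286, 0.1558]
Σpᵢ² = (1024 + 1089 + 144)/77² = 2257/5929
Gini = 1 - Σpᵢ² = 1 - 2257/5929 = 0.6193

0.6193


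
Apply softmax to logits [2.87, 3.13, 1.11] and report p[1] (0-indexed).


Exponentials: e^2.87=17.637, e^3.13=22.874, e^1.11=3.0344
Sum = 43.5454
Softmax = [0.405, 0.5253, 0.0697]
p[1] = 22.874/43.5454 = 0.5253

0.5253


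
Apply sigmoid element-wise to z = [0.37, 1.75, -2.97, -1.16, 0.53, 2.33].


σ(0.37) = 1/(1+e^-0.37) = 0.5915
σ(1.75) = 1/(1+e^-1.75) = 0.852
σ(-2.97) = 1/(1+e^2.97) = 0.0488
σ(-1.16) = 1/(1+e^1.16) = 0.2387
σ(0.53) = 1/(1+e^-0.53) = 0.6295
σ(2.33) = 1/(1+e^-2.33) = 0.9113
result = [0.5915, 0.852, 0.0488, 0.2387, 0.6295, 0.9113]

[0.5915, 0.852, 0.0488, 0.2387, 0.6295, 0.9113]


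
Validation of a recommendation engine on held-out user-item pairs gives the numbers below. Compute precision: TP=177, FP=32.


Precision = TP/(TP+FP)
= 177/(177+32)
= 177/209 = 84.69%

84.69%


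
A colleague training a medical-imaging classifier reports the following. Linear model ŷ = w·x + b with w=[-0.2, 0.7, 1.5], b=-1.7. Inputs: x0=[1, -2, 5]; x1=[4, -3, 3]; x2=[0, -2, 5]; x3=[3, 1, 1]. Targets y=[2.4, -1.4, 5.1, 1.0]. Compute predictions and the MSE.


ŷ0 = (-0.2)·(1) + (0.7)·(-2) + (1.5)·(5) - 1.7 = 4.2
ŷ1 = (-0.2)·(4) + (0.7)·(-3) + (1.5)·(3) - 1.7 = -0.1
ŷ2 = (-0.2)·(0) + (0.7)·(-2) + (1.5)·(5) - 1.7 = 4.4
ŷ3 = (-0.2)·(3) + (0.7)·(1) + (1.5)·(1) - 1.7 = -0.1
errors² = [3.24, 1.69, 0.49, 1.21]
MSE = 6.6300/4 = 1.6575

1.6575


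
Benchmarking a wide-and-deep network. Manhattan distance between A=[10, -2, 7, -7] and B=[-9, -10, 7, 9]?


d = |10+ 9| + |-2+ 10| + |7-7| + |-7-9|
  = 19 + 8 + 0 + 16
  = 43

43


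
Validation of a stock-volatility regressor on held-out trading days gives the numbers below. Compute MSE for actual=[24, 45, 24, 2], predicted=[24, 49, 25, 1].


Squared errors: (24-24)²=0, (45-49)²=16, (24-25)²=1, (2-1)²=1
Sum = 18
MSE = 18/4 = 9/2

9/2


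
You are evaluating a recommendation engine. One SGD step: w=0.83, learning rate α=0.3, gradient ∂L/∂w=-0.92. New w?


w_new = w - α·∇
= 0.83 - 0.3·-0.92
= 0.83 + 0.276
= 1.106

1.106


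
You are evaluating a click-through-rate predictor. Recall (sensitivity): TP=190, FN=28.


Recall = TP/(TP+FN)
= 190/(190+28)
= 190/218 = 87.16%

87.16%


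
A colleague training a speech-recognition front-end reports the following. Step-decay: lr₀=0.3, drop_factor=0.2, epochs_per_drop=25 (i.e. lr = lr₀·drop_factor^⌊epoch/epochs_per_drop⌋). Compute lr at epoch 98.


n_drops = ⌊98/25⌋ = 3
lr = 0.3·0.2^3 = 0.3·0.008 = 0.0024

0.0024


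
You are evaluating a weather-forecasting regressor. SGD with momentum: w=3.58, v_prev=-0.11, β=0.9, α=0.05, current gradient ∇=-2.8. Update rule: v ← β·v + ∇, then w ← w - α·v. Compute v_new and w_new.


v_new = 0.9·-0.11 - 2.8 = -0.099 - 2.8 = -2.899
w_new = 3.58 - 0.05·-2.899 = 3.58 + 0.14495 = 3.72495

v_new=-2.899, w_new=3.72495


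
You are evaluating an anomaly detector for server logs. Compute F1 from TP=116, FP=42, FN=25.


Precision = 116/158 = 0.7342
Recall = 116/141 = 0.8227
F1 = 2·P·R/(P+R) = 2·TP/(2·TP+FP+FN) = 232/(232+42+25) = 232/299 = 0.7759

0.7759


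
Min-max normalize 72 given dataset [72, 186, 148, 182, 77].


min=72, max=186
(72-72)/(186-72) = 0/114 = 0.0

0.0


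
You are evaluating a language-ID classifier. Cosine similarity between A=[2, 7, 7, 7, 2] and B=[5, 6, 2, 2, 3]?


A·B = 2·5 + 7·6 + 7·2 + 7·2 + 2·3 = 86
‖A‖ = √155 = 12.4499, ‖B‖ = √78 = 8.8318
cos = 86/(√155·√78) = 86/√12090 = 0.7821

0.7821


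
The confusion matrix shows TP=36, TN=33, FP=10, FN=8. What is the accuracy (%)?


Accuracy = (TP+TN)/(TP+TN+FP+FN)
= (36+33)/(87)
= 69/87 = 79.31%

79.31%


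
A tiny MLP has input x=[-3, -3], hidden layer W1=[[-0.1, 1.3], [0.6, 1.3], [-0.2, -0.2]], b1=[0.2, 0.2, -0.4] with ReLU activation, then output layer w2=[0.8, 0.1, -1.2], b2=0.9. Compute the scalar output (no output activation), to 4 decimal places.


z1[0] = (-0.1)·(-3) + (1.3)·(-3) + 0.2 = -3.4
z1[1] = (0.6)·(-3) + (1.3)·(-3) + 0.2 = -5.5
z1[2] = (-0.2)·(-3) + (-0.2)·(-3) - 0.4 = 0.8
h = ReLU(z1) = [0.0, 0.0, 0.8]
output = (0.8)·(0.0) + (0.1)·(0.0) + (-1.2)·(0.8) + 0.9 = -0.06

-0.06


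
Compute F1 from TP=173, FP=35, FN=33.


Precision = 173/208 = 0.8317
Recall = 173/206 = 0.8398
F1 = 2·P·R/(P+R) = 2·TP/(2·TP+FP+FN) = 346/(346+35+33) = 346/414 = 0.8357

0.8357


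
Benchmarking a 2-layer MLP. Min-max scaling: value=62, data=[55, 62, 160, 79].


min=55, max=160
(62-55)/(160-55) = 7/105 = 0.0667

0.0667


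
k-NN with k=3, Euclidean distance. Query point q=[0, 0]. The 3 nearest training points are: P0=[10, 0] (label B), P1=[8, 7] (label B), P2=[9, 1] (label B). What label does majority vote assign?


d(q,P0) = 10.0  (label B)
d(q,P1) = 10.6301  (label B)
d(q,P2) = 9.0554  (label B)
Votes: A=0, B=3
Majority → B

B


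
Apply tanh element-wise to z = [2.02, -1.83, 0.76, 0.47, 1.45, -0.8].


tanh(2.02) = 0.9654
tanh(-1.83) = -0.9498
tanh(0.76) = 0.6411
tanh(0.47) = 0.4382
tanh(1.45) = 0.8957
tanh(-0.8) = -0.664
result = [0.9654, -0.9498, 0.6411, 0.4382, 0.8957, -0.664]

[0.9654, -0.9498, 0.6411, 0.4382, 0.8957, -0.664]


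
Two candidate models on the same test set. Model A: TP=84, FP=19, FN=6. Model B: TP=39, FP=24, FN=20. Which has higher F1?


Model A: P=84/103=0.8155, R=84/90=0.9333, F1=2PR/(P+R)=2TP/(2TP+FP+FN)=168/193=0.8705
Model B: P=39/63=0.619, R=39/59=0.661, F1=2PR/(P+R)=2TP/(2TP+FP+FN)=78/122=0.6393
0.8705 > 0.6393 → Model A

Model A


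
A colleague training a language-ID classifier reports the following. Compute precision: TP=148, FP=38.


Precision = TP/(TP+FP)
= 148/(148+38)
= 148/186 = 79.57%

79.57%


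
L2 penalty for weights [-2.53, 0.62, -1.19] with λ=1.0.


‖w‖₂² = (-2.53)² + (0.62)² + (-1.19)²
     = 6.4009 + 0.3844 + 1.4161
     = 8.2014
λ·‖w‖₂² = 1.0·8.2014 = 8.2014

8.2014


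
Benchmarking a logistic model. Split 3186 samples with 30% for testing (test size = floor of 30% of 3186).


Test = ⌊3186·30/100⌋ = 955
Train = 3186 - 955 = 2231

Train: 2231, Test: 955


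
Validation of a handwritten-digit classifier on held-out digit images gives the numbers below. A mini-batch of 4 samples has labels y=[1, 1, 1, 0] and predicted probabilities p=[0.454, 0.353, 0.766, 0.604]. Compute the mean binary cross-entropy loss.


L[0] = -ln(0.454) = 0.7897
L[1] = -ln(0.353) = 1.0413
L[2] = -ln(0.766) = 0.2666
L[3] = -ln(1-0.604) = -ln(0.396) = 0.9263
mean = (0.7897 + 1.0413 + 0.2666 + 0.9263)/4 = 0.756

0.756


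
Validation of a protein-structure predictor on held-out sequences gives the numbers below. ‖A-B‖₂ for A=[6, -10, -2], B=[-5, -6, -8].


d = √((6+ 5)² + (-10+ 6)² + (-2+ 8)²)
  = √(121 + 16 + 36)
  = √173 = 13.1529

13.1529


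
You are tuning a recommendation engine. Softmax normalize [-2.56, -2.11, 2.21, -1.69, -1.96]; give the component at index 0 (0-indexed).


Exponentials: e^-2.56=0.0773, e^-2.11=0.1212, e^2.21=9.1157, e^-1.69=0.1845, e^-1.96=0.1409
Sum = 9.6396
Softmax = [0.008, 0.0126, 0.9456, 0.0191, 0.0146]
p[0] = 0.0773/9.6396 = 0.008

0.008


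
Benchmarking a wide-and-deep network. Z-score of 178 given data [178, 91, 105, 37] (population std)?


μ = 102.75, σ = 50.3208
z = (178 - 102.75)/50.3208 = 1.4954

1.4954


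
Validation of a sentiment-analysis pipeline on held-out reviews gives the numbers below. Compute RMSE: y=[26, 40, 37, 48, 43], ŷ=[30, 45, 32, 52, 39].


MSE = 98/5 = 19.6
RMSE = √(98/5) = 4.4272

4.4272


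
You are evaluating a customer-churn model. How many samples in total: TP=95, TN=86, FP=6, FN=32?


Total = TP + TN + FP + FN
= 95 + 86 + 6 + 32
= 219
(Predicted positive: 101, predicted negative: 118)

219


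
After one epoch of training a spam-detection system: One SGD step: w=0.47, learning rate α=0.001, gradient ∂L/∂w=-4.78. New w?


w_new = w - α·∇
= 0.47 - 0.001·-4.78
= 0.47 + 0.00478
= 0.47478

0.47478


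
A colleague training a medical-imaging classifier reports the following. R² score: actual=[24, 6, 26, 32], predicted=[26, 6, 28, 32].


ȳ = 22
SS_res = Σ(y-ŷ)² = 8
SS_tot = Σ(y-ȳ)² = 376
R² = 1 - SS_res/SS_tot = 1 - 0.0213 = 0.9787

0.9787


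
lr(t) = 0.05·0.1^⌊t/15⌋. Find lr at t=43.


n_drops = ⌊43/15⌋ = 2
lr = 0.05·0.1^2 = 0.05·0.01 = 0.0005

0.0005


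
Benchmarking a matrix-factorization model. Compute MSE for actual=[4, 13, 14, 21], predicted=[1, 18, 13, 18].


Squared errors: (4-1)²=9, (13-18)²=25, (14-13)²=1, (21-18)²=9
Sum = 44
MSE = 44/4 = 11

11


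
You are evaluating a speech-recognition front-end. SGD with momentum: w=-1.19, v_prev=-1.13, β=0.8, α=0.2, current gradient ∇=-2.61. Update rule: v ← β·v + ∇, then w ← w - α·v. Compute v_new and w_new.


v_new = 0.8·-1.13 - 2.61 = -0.904 - 2.61 = -3.514
w_new = -1.19 - 0.2·-3.514 = -1.19 + 0.7028 = -0.4872

v_new=-3.514, w_new=-0.4872


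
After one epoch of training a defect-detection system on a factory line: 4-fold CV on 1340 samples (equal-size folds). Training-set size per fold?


Fold size = 1340/4 = 335
Training per fold = 1340 - 335 = 1005

1005


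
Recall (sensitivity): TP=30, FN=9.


Recall = TP/(TP+FN)
= 30/(30+9)
= 30/39 = 76.92%

76.92%


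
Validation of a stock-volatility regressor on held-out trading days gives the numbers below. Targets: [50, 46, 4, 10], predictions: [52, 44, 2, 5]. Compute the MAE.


Absolute errors: |50-52|=2, |46-44|=2, |4-2|=2, |10-5|=5
Sum = 11
MAE = 11/4 = 11/4

11/4


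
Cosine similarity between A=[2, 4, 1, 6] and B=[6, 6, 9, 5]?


A·B = 2·6 + 4·6 + 1·9 + 6·5 = 75
‖A‖ = √57 = 7.5498, ‖B‖ = √178 = 13.3417
cos = 75/(√57·√178) = 75/√10146 = 0.7446

0.7446


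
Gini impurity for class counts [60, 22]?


Probabilities: [60/82, 22/82] ≈ [0.7317, 0.2683]
Σpᵢ² = (3600 + 484)/82² = 4084/6724
Gini = 1 - Σpᵢ² = 1 - 4084/6724 = 0.3926

0.3926


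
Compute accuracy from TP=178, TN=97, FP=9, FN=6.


Accuracy = (TP+TN)/(TP+TN+FP+FN)
= (178+97)/(290)
= 275/290 = 94.83%

94.83%


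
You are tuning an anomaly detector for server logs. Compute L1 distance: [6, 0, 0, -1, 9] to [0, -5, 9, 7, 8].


d = |6-0| + |0+ 5| + |0-9| + |-1-7| + |9-8|
  = 6 + 5 + 9 + 8 + 1
  = 29

29


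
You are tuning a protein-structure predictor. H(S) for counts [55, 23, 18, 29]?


Probabilities: [55/125, 23/125, 18/125, 29/125] ≈ [0.44, 0.184, 0.144, 0.232]
H = -((55/125)·log₂(55/125) + (23/125)·log₂(23/125) + (18/125)·log₂(18/125) + (29/125)·log₂(29/125))
  = 1.8621 bits

1.8621 bits


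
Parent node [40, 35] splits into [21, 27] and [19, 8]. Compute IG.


Parent = [40, 35], H_parent = 0.9968
H_left = 0.9887 (n=48), H_right = 0.8767 (n=27)
H_children = (48/75)·0.9887 + (27/75)·0.8767 = 0.9484
IG = 0.9968 - 0.9484 = 0.0484

0.0484


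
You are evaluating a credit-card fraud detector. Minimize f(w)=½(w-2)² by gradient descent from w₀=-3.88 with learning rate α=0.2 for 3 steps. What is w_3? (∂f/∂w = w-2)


step 1: grad = -3.88-2 = -5.88; w = -3.88 - 0.2·(-5.88) = -2.704
step 2: grad = -2.704-2 = -4.704; w = -2.704 - 0.2·(-4.704) = -1.7632
step 3: grad = -1.7632-2 = -3.7632; w = -1.7632 - 0.2·(-3.7632) = -1.01056

-1.01056


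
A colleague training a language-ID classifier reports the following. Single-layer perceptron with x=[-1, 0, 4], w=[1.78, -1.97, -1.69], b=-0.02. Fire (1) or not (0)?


z = (-1)·(1.78) + (0)·(-1.97) + (4)·(-1.69) - 0.02
  = -8.56
step(z) = 0 (z<0)

0


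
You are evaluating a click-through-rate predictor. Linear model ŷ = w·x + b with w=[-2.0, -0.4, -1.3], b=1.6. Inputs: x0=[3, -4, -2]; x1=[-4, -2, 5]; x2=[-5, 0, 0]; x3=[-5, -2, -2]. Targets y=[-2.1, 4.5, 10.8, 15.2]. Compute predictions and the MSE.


ŷ0 = (-2.0)·(3) + (-0.4)·(-4) + (-1.3)·(-2) + 1.6 = -0.2
ŷ1 = (-2.0)·(-4) + (-0.4)·(-2) + (-1.3)·(5) + 1.6 = 3.9
ŷ2 = (-2.0)·(-5) + (-0.4)·(0) + (-1.3)·(0) + 1.6 = 11.6
ŷ3 = (-2.0)·(-5) + (-0.4)·(-2) + (-1.3)·(-2) + 1.6 = 15.0
errors² = [3.61, 0.36, 0.64, 0.04]
MSE = 4.6500/4 = 1.1625

1.1625


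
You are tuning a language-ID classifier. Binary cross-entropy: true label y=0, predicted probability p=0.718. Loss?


BCE = -[y·ln(p) + (1-y)·ln(1-p)]
= -0 - 1·ln(1-0.718)
= -ln(0.282) = 1.2658

1.2658


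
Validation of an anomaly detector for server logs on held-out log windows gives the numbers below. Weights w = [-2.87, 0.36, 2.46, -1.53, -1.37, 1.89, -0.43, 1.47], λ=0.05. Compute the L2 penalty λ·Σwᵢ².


‖w‖₂² = (-2.87)² + (0.36)² + (2.46)² + (-1.53)² + (-1.37)² + (1.89)² + (-0.43)² + (1.47)²
     = 8.2369 + 0.1296 + 6.0516 + 2.3409 + 1.8769 + 3.5721 + 0.1849 + 2.1609
     = 24.5538
λ·‖w‖₂² = 0.05·24.5538 = 1.22769

1.22769


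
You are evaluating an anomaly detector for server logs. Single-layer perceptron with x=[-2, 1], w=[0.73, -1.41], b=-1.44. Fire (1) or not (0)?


z = (-2)·(0.73) + (1)·(-1.41) - 1.44
  = -4.31
step(z) = 0 (z<0)

0


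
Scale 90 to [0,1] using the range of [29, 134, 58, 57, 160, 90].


min=29, max=160
(90-29)/(160-29) = 61/131 = 0.4656

0.4656


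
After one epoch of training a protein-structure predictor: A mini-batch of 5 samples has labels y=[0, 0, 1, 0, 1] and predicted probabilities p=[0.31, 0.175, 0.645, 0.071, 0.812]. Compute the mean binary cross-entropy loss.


L[0] = -ln(1-0.31) = -ln(0.69) = 0.3711
L[1] = -ln(1-0.175) = -ln(0.825) = 0.1924
L[2] = -ln(0.645) = 0.4385
L[3] = -ln(1-0.071) = -ln(0.929) = 0.0736
L[4] = -ln(0.812) = 0.2083
mean = (0.3711 + 0.1924 + 0.4385 + 0.0736 + 0.2083)/5 = 0.2568

0.2568


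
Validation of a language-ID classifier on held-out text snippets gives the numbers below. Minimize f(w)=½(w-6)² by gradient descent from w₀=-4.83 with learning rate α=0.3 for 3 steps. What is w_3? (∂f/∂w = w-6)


step 1: grad = -4.83-6 = -10.83; w = -4.83 - 0.3·(-10.83) = -1.581
step 2: grad = -1.581-6 = -7.581; w = -1.581 - 0.3·(-7.581) = 0.6933
step 3: grad = 0.6933-6 = -5.3067; w = 0.6933 - 0.3·(-5.3067) = 2.28531

2.28531


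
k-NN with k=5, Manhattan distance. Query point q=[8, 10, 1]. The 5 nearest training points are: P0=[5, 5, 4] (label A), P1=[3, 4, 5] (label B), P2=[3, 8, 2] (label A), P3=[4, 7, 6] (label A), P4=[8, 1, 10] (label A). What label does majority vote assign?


d(q,P0) = 11  (label A)
d(q,P1) = 15  (label B)
d(q,P2) = 8  (label A)
d(q,P3) = 12  (label A)
d(q,P4) = 18  (label A)
Votes: A=4, B=1
Majority → A

A


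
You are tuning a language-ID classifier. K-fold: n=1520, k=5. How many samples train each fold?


Fold size = 1520/5 = 304
Training per fold = 1520 - 304 = 1216

1216


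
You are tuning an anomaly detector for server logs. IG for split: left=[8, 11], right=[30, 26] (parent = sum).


Parent = [38, 37], H_parent = 0.9999
H_left = 0.9819 (n=19), H_right = 0.9963 (n=56)
H_children = (19/75)·0.9819 + (56/75)·0.9963 = 0.9927
IG = 0.9999 - 0.9927 = 0.0072

0.0072


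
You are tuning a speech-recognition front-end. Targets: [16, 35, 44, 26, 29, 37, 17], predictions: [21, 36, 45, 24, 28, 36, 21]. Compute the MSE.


Squared errors: (16-21)²=25, (35-36)²=1, (44-45)²=1, (26-24)²=4, (29-28)²=1, (37-36)²=1, (17-21)²=16
Sum = 49
MSE = 49/7 = 7

7


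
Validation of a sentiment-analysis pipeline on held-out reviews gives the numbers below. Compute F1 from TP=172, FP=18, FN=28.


Precision = 172/190 = 0.9053
Recall = 172/200 = 0.86
F1 = 2·P·R/(P+R) = 2·TP/(2·TP+FP+FN) = 344/(344+18+28) = 344/390 = 0.8821

0.8821


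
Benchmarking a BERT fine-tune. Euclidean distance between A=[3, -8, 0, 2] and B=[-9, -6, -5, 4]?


d = √((3+ 9)² + (-8+ 6)² + (0+ 5)² + (2-4)²)
  = √(144 + 4 + 25 + 4)
  = √177 = 13.3041

13.3041


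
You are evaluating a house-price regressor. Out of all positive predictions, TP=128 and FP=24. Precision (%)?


Precision = TP/(TP+FP)
= 128/(128+24)
= 128/152 = 84.21%

84.21%


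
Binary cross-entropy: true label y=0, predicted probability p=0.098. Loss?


BCE = -[y·ln(p) + (1-y)·ln(1-p)]
= -0 - 1·ln(1-0.098)
= -ln(0.902) = 0.1031

0.1031


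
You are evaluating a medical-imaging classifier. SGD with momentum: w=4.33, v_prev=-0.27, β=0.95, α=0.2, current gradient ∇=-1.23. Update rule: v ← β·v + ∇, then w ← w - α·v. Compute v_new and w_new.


v_new = 0.95·-0.27 - 1.23 = -0.2565 - 1.23 = -1.4865
w_new = 4.33 - 0.2·-1.4865 = 4.33 + 0.2973 = 4.6273

v_new=-1.4865, w_new=4.6273


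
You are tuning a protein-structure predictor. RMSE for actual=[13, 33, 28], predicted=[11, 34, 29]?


MSE = 6/3 = 2
RMSE = √(6/3) = 1.4142

1.4142


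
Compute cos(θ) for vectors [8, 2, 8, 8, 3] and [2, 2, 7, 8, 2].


A·B = 8·2 + 2·2 + 8·7 + 8·8 + 3·2 = 146
‖A‖ = √205 = 14.3178, ‖B‖ = √125 = 11.1803
cos = 146/(√205·√125) = 146/√25625 = 0.9121

0.9121


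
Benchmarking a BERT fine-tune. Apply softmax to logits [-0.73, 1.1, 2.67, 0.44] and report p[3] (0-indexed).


Exponentials: e^-0.73=0.4819, e^1.1=3.0042, e^2.67=14.44, e^0.44=1.5527
Sum = 19.4788
Softmax = [0.0247, 0.1542, 0.7413, 0.0797]
p[3] = 1.5527/19.4788 = 0.0797

0.0797


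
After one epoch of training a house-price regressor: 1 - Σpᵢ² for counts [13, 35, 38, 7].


Probabilities: [13/93, 35/93, 38/93, 7/93] ≈ [0.1398, 0.3763, 0.4086, 0.0753]
Σpᵢ² = (169 + 1225 + 1444 + 49)/93² = 2887/8649
Gini = 1 - Σpᵢ² = 1 - 2887/8649 = 0.6662

0.6662


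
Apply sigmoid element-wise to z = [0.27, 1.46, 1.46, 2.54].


σ(0.27) = 1/(1+e^-0.27) = 0.5671
σ(1.46) = 1/(1+e^-1.46) = 0.8115
σ(1.46) = 1/(1+e^-1.46) = 0.8115
σ(2.54) = 1/(1+e^-2.54) = 0.9269
result = [0.5671, 0.8115, 0.8115, 0.9269]

[0.5671, 0.8115, 0.8115, 0.9269]


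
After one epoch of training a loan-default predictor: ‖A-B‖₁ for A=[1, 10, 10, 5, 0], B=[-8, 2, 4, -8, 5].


d = |1+ 8| + |10-2| + |10-4| + |5+ 8| + |0-5|
  = 9 + 8 + 6 + 13 + 5
  = 41

41


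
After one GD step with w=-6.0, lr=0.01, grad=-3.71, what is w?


w_new = w - α·∇
= -6.0 - 0.01·-3.71
= -6.0 + 0.0371
= -5.9629

-5.9629


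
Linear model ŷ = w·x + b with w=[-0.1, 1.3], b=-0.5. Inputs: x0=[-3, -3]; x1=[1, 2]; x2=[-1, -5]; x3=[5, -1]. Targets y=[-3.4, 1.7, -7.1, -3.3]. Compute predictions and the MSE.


ŷ0 = (-0.1)·(-3) + (1.3)·(-3) - 0.5 = -4.1
ŷ1 = (-0.1)·(1) + (1.3)·(2) - 0.5 = 2.0
ŷ2 = (-0.1)·(-1) + (1.3)·(-5) - 0.5 = -6.9
ŷ3 = (-0.1)·(5) + (1.3)·(-1) - 0.5 = -2.3
errors² = [0.49, 0.09, 0.04, 1.0]
MSE = 1.6200/4 = 0.405

0.405


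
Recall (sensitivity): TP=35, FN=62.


Recall = TP/(TP+FN)
= 35/(35+62)
= 35/97 = 36.08%

36.08%


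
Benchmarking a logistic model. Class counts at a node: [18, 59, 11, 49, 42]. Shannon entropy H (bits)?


Probabilities: [18/179, 59/179, 11/179, 49/179, 42/179] ≈ [0.1006, 0.3296, 0.0615, 0.2737, 0.2346]
H = -((18/179)·log₂(18/179) + (59/179)·log₂(59/179) + (11/179)·log₂(11/179) + (49/179)·log₂(49/179) + (42/179)·log₂(42/179))
  = 2.1107 bits

2.1107 bits


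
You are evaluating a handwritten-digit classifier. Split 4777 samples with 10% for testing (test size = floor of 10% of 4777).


Test = ⌊4777·10/100⌋ = 477
Train = 4777 - 477 = 4300

Train: 4300, Test: 477


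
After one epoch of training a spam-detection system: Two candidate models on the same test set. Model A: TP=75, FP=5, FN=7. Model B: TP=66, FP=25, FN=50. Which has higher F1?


Model A: P=75/80=0.9375, R=75/82=0.9146, F1=2PR/(P+R)=2TP/(2TP+FP+FN)=150/162=0.9259
Model B: P=66/91=0.7253, R=66/116=0.569, F1=2PR/(P+R)=2TP/(2TP+FP+FN)=132/207=0.6377
0.9259 > 0.6377 → Model A

Model A


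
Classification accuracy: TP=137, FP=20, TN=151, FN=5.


Accuracy = (TP+TN)/(TP+TN+FP+FN)
= (137+151)/(313)
= 288/313 = 92.01%

92.01%


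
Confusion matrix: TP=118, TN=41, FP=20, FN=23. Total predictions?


Total = TP + TN + FP + FN
= 118 + 41 + 20 + 23
= 202
(Predicted positive: 138, predicted negative: 64)

202


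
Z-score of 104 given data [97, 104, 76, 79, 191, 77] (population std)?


μ = 104, σ = 40.3237
z = (104 - 104)/40.3237 = 0.0

0.0


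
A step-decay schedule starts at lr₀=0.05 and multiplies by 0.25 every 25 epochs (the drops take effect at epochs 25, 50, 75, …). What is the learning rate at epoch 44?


n_drops = ⌊44/25⌋ = 1
lr = 0.05·0.25^1 = 0.05·0.25 = 0.0125

0.0125


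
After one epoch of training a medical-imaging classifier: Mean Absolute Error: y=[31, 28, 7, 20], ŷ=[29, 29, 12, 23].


Absolute errors: |31-29|=2, |28-29|=1, |7-12|=5, |20-23|=3
Sum = 11
MAE = 11/4 = 11/4

11/4


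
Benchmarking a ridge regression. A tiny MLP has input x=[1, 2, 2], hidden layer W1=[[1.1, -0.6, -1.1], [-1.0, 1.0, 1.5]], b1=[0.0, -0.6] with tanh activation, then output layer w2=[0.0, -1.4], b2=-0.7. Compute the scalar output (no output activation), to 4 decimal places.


z1[0] = (1.1)·(1) + (-0.6)·(2) + (-1.1)·(2) + 0.0 = -2.3
z1[1] = (-1.0)·(1) + (1.0)·(2) + (1.5)·(2) - 0.6 = 3.4
h = tanh(z1) = [-0.9801, 0.9978]
output = (0.0)·(-0.9801) + (-1.4)·(0.9978) - 0.7 = -2.0969

-2.0969


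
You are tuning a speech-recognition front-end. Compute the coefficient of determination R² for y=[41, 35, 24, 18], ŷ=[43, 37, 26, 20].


ȳ = 29.5
SS_res = Σ(y-ŷ)² = 16
SS_tot = Σ(y-ȳ)² = 325
R² = 1 - SS_res/SS_tot = 1 - 0.0492 = 0.9508

0.9508


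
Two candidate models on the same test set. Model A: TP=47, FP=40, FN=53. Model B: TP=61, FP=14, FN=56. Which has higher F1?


Model A: P=47/87=0.5402, R=47/100=0.47, F1=2PR/(P+R)=2TP/(2TP+FP+FN)=94/187=0.5027
Model B: P=61/75=0.8133, R=61/117=0.5214, F1=2PR/(P+R)=2TP/(2TP+FP+FN)=122/192=0.6354
0.5027 < 0.6354 → Model B

Model B


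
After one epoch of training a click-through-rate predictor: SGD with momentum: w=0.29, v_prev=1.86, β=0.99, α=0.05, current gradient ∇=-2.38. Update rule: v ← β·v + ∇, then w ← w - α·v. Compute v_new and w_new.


v_new = 0.99·1.86 - 2.38 = 1.8414 - 2.38 = -0.5386
w_new = 0.29 - 0.05·-0.5386 = 0.29 + 0.02693 = 0.31693

v_new=-0.5386, w_new=0.31693


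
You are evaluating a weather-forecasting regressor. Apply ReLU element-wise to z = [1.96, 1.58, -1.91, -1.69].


ReLU(1.96) = max(0, 1.96) = 1.96
ReLU(1.58) = max(0, 1.58) = 1.58
ReLU(-1.91) = max(0, -1.91) = 0.0
ReLU(-1.69) = max(0, -1.69) = 0.0
result = [1.96, 1.58, 0.0, 0.0]

[1.96, 1.58, 0.0, 0.0]


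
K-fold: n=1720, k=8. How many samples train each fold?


Fold size = 1720/8 = 215
Training per fold = 1720 - 215 = 1505

1505


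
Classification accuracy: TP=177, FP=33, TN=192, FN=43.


Accuracy = (TP+TN)/(TP+TN+FP+FN)
= (177+192)/(445)
= 369/445 = 82.92%

82.92%


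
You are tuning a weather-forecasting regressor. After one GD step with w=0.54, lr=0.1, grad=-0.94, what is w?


w_new = w - α·∇
= 0.54 - 0.1·-0.94
= 0.54 + 0.094
= 0.634

0.634


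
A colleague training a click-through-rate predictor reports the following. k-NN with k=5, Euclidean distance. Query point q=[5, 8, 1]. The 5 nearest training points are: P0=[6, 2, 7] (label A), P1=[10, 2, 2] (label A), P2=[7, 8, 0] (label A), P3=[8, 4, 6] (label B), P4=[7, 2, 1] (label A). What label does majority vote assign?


d(q,P0) = 8.544  (label A)
d(q,P1) = 7.874  (label A)
d(q,P2) = 2.2361  (label A)
d(q,P3) = 7.0711  (label B)
d(q,P4) = 6.3246  (label A)
Votes: A=4, B=1
Majority → A

A


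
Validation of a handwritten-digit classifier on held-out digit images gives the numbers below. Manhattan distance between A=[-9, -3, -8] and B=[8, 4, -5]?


d = |-9-8| + |-3-4| + |-8+ 5|
  = 17 + 7 + 3
  = 27

27


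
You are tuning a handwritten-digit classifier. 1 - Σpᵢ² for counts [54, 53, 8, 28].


Probabilities: [54/143, 53/143, 8/143, 28/143] ≈ [0.3776, 0.3706, 0.0559, 0.1958]
Σpᵢ² = (2916 + 2809 + 64 + 784)/143² = 6573/20449
Gini = 1 - Σpᵢ² = 1 - 6573/20449 = 0.6786

0.6786


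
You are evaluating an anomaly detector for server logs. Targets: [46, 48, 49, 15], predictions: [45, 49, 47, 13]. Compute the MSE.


Squared errors: (46-45)²=1, (48-49)²=1, (49-47)²=4, (15-13)²=4
Sum = 10
MSE = 10/4 = 5/2

5/2


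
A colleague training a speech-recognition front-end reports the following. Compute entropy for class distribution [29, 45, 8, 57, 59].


Probabilities: [29/198, 45/198, 8/198, 57/198, 59/198] ≈ [0.1465, 0.2273, 0.0404, 0.2879, 0.298]
H = -((29/198)·log₂(29/198) + (45/198)·log₂(45/198) + (8/198)·log₂(8/198) + (57/198)·log₂(57/198) + (59/198)·log₂(59/198))
  = 2.1164 bits

2.1164 bits


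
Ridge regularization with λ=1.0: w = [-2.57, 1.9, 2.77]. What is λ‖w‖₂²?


‖w‖₂² = (-2.57)² + (1.9)² + (2.77)²
     = 6.6049 + 3.61 + 7.6729
     = 17.8878
λ·‖w‖₂² = 1.0·17.8878 = 17.8878

17.8878


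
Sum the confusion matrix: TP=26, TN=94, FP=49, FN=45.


Total = TP + TN + FP + FN
= 26 + 94 + 49 + 45
= 214
(Predicted positive: 75, predicted negative: 139)

214


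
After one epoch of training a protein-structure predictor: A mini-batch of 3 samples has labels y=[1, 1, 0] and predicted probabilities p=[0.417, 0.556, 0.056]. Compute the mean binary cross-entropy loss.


L[0] = -ln(0.417) = 0.8747
L[1] = -ln(0.556) = 0.587
L[2] = -ln(1-0.056) = -ln(0.944) = 0.0576
mean = (0.8747 + 0.587 + 0.0576)/3 = 0.5064

0.5064


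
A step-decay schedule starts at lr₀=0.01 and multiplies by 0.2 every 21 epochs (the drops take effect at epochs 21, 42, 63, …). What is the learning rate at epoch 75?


n_drops = ⌊75/21⌋ = 3
lr = 0.01·0.2^3 = 0.01·0.008 = 0.00008

0.00008


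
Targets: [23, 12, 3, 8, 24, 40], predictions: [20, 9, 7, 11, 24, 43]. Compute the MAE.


Absolute errors: |23-20|=3, |12-9|=3, |3-7|=4, |8-11|=3, |24-24|=0, |40-43|=3
Sum = 16
MAE = 16/6 = 8/3

8/3


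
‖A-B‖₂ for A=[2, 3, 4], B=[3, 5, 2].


d = √((2-3)² + (3-5)² + (4-2)²)
  = √(1 + 4 + 4)
  = √9 = 3.0

3.0
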